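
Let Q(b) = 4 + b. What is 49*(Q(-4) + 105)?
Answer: 5145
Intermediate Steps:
49*(Q(-4) + 105) = 49*((4 - 4) + 105) = 49*(0 + 105) = 49*105 = 5145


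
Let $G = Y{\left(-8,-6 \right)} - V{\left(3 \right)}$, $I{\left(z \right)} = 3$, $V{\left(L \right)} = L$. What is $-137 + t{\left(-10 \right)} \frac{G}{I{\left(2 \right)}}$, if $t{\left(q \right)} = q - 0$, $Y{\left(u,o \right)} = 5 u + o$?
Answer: $\frac{79}{3} \approx 26.333$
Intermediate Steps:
$Y{\left(u,o \right)} = o + 5 u$
$G = -49$ ($G = \left(-6 + 5 \left(-8\right)\right) - 3 = \left(-6 - 40\right) - 3 = -46 - 3 = -49$)
$t{\left(q \right)} = q$ ($t{\left(q \right)} = q + 0 = q$)
$-137 + t{\left(-10 \right)} \frac{G}{I{\left(2 \right)}} = -137 - 10 \left(- \frac{49}{3}\right) = -137 - 10 \left(\left(-49\right) \frac{1}{3}\right) = -137 - - \frac{490}{3} = -137 + \frac{490}{3} = \frac{79}{3}$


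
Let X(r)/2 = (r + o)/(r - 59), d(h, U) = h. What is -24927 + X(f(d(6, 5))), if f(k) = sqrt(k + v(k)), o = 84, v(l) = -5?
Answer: -722968/29 ≈ -24930.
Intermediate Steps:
f(k) = sqrt(-5 + k) (f(k) = sqrt(k - 5) = sqrt(-5 + k))
X(r) = 2*(84 + r)/(-59 + r) (X(r) = 2*((r + 84)/(r - 59)) = 2*((84 + r)/(-59 + r)) = 2*(84 + r)/(-59 + r))
-24927 + X(f(d(6, 5))) = -24927 + 2*(84 + sqrt(-5 + 6))/(-59 + sqrt(-5 + 6)) = -24927 + 2*(84 + sqrt(1))/(-59 + sqrt(1)) = -24927 + 2*(84 + 1)/(-59 + 1) = -24927 + 2*85/(-58) = -24927 + 2*(-1/58)*85 = -24927 - 85/29 = -722968/29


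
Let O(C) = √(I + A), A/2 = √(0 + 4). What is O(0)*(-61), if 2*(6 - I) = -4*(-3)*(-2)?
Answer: -61*√22 ≈ -286.12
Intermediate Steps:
A = 4 (A = 2*√(0 + 4) = 2*√4 = 2*2 = 4)
I = 18 (I = 6 - (-4*(-3))*(-2)/2 = 6 - 6*(-2) = 6 - ½*(-24) = 6 + 12 = 18)
O(C) = √22 (O(C) = √(18 + 4) = √22)
O(0)*(-61) = √22*(-61) = -61*√22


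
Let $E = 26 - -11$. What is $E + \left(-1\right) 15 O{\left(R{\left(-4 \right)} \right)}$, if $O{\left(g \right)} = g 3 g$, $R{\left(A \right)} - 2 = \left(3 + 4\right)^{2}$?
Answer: $-117008$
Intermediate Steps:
$E = 37$ ($E = 26 + 11 = 37$)
$R{\left(A \right)} = 51$ ($R{\left(A \right)} = 2 + \left(3 + 4\right)^{2} = 2 + 7^{2} = 2 + 49 = 51$)
$O{\left(g \right)} = 3 g^{2}$ ($O{\left(g \right)} = 3 g g = 3 g^{2}$)
$E + \left(-1\right) 15 O{\left(R{\left(-4 \right)} \right)} = 37 + \left(-1\right) 15 \cdot 3 \cdot 51^{2} = 37 - 15 \cdot 3 \cdot 2601 = 37 - 117045 = -117008$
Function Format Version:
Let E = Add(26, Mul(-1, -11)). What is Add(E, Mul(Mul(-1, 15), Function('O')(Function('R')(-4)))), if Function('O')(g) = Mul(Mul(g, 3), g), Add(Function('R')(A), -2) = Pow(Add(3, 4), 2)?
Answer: -117008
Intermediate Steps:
E = 37 (E = Add(26, 11) = 37)
Function('R')(A) = 51 (Function('R')(A) = Add(2, Pow(Add(3, 4), 2)) = Add(2, Pow(7, 2)) = Add(2, 49) = 51)
Function('O')(g) = Mul(3, Pow(g, 2)) (Function('O')(g) = Mul(Mul(3, g), g) = Mul(3, Pow(g, 2)))
Add(E, Mul(Mul(-1, 15), Function('O')(Function('R')(-4)))) = Add(37, Mul(Mul(-1, 15), Mul(3, Pow(51, 2)))) = Add(37, Mul(-15, Mul(3, 2601))) = Add(37, Mul(-15, 7803)) = Add(37, -117045) = -117008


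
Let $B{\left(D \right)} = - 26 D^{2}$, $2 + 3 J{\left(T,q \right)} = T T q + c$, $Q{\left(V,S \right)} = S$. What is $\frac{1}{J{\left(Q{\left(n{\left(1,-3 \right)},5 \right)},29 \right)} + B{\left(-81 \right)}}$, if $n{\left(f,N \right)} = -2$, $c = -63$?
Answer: $- \frac{1}{170366} \approx -5.8697 \cdot 10^{-6}$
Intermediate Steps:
$J{\left(T,q \right)} = - \frac{65}{3} + \frac{q T^{2}}{3}$ ($J{\left(T,q \right)} = - \frac{2}{3} + \frac{T T q - 63}{3} = - \frac{2}{3} + \frac{T^{2} q - 63}{3} = - \frac{2}{3} + \frac{q T^{2} - 63}{3} = - \frac{2}{3} + \frac{-63 + q T^{2}}{3} = - \frac{2}{3} + \left(-21 + \frac{q T^{2}}{3}\right) = - \frac{65}{3} + \frac{q T^{2}}{3}$)
$\frac{1}{J{\left(Q{\left(n{\left(1,-3 \right)},5 \right)},29 \right)} + B{\left(-81 \right)}} = \frac{1}{\left(- \frac{65}{3} + \frac{1}{3} \cdot 29 \cdot 5^{2}\right) - 26 \left(-81\right)^{2}} = \frac{1}{\left(- \frac{65}{3} + \frac{1}{3} \cdot 29 \cdot 25\right) - 170586} = \frac{1}{\left(- \frac{65}{3} + \frac{725}{3}\right) - 170586} = \frac{1}{220 - 170586} = \frac{1}{-170366} = - \frac{1}{170366}$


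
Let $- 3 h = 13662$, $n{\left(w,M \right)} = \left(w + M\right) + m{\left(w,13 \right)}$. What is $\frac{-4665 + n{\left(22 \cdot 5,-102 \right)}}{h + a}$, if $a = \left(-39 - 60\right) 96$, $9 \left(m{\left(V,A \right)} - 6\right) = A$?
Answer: $\frac{20923}{63261} \approx 0.33074$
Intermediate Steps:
$m{\left(V,A \right)} = 6 + \frac{A}{9}$
$a = -9504$ ($a = \left(-99\right) 96 = -9504$)
$n{\left(w,M \right)} = \frac{67}{9} + M + w$ ($n{\left(w,M \right)} = \left(w + M\right) + \left(6 + \frac{1}{9} \cdot 13\right) = \left(M + w\right) + \left(6 + \frac{13}{9}\right) = \left(M + w\right) + \frac{67}{9} = \frac{67}{9} + M + w$)
$h = -4554$ ($h = \left(- \frac{1}{3}\right) 13662 = -4554$)
$\frac{-4665 + n{\left(22 \cdot 5,-102 \right)}}{h + a} = \frac{-4665 + \left(\frac{67}{9} - 102 + 22 \cdot 5\right)}{-4554 - 9504} = \frac{-4665 + \left(\frac{67}{9} - 102 + 110\right)}{-14058} = \left(-4665 + \frac{139}{9}\right) \left(- \frac{1}{14058}\right) = \left(- \frac{41846}{9}\right) \left(- \frac{1}{14058}\right) = \frac{20923}{63261}$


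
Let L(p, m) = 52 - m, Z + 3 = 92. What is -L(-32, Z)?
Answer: 37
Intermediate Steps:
Z = 89 (Z = -3 + 92 = 89)
-L(-32, Z) = -(52 - 1*89) = -(52 - 89) = -1*(-37) = 37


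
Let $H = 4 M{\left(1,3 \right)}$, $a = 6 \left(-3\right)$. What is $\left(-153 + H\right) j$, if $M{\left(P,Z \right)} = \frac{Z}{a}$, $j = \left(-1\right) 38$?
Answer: $\frac{17518}{3} \approx 5839.3$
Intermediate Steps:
$j = -38$
$a = -18$
$M{\left(P,Z \right)} = - \frac{Z}{18}$ ($M{\left(P,Z \right)} = \frac{Z}{-18} = Z \left(- \frac{1}{18}\right) = - \frac{Z}{18}$)
$H = - \frac{2}{3}$ ($H = 4 \left(\left(- \frac{1}{18}\right) 3\right) = 4 \left(- \frac{1}{6}\right) = - \frac{2}{3} \approx -0.66667$)
$\left(-153 + H\right) j = \left(-153 - \frac{2}{3}\right) \left(-38\right) = \left(- \frac{461}{3}\right) \left(-38\right) = \frac{17518}{3}$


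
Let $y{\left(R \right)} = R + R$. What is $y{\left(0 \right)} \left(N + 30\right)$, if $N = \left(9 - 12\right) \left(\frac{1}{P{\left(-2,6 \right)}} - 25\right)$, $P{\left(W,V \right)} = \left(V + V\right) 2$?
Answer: $0$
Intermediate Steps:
$y{\left(R \right)} = 2 R$
$P{\left(W,V \right)} = 4 V$ ($P{\left(W,V \right)} = 2 V 2 = 4 V$)
$N = \frac{599}{8}$ ($N = \left(9 - 12\right) \left(\frac{1}{4 \cdot 6} - 25\right) = - 3 \left(\frac{1}{24} - 25\right) = \left(-3\right) \left(- \frac{599}{24}\right) = \frac{599}{8} \approx 74.875$)
$y{\left(0 \right)} \left(N + 30\right) = 2 \cdot 0 \left(\frac{599}{8} + 30\right) = 0 \cdot \frac{839}{8} = 0$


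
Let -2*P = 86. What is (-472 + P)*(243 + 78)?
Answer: -165315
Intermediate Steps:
P = -43 (P = -½*86 = -43)
(-472 + P)*(243 + 78) = (-472 - 43)*(243 + 78) = -515*321 = -165315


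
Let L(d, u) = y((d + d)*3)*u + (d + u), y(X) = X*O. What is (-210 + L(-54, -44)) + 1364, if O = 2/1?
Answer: 29568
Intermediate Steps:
O = 2 (O = 2*1 = 2)
y(X) = 2*X (y(X) = X*2 = 2*X)
L(d, u) = d + u + 12*d*u (L(d, u) = (2*((d + d)*3))*u + (d + u) = (2*((2*d)*3))*u + (d + u) = (2*(6*d))*u + (d + u) = (12*d)*u + (d + u) = 12*d*u + (d + u) = d + u + 12*d*u)
(-210 + L(-54, -44)) + 1364 = (-210 + (-54 - 44 + 12*(-54)*(-44))) + 1364 = (-210 + (-54 - 44 + 28512)) + 1364 = (-210 + 28414) + 1364 = 28204 + 1364 = 29568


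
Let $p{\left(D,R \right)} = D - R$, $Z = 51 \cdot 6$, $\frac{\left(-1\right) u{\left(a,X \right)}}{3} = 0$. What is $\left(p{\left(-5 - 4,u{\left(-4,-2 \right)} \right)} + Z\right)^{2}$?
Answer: $88209$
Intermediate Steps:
$u{\left(a,X \right)} = 0$ ($u{\left(a,X \right)} = \left(-3\right) 0 = 0$)
$Z = 306$
$\left(p{\left(-5 - 4,u{\left(-4,-2 \right)} \right)} + Z\right)^{2} = \left(\left(\left(-5 - 4\right) - 0\right) + 306\right)^{2} = \left(\left(-9 + 0\right) + 306\right)^{2} = \left(-9 + 306\right)^{2} = 297^{2} = 88209$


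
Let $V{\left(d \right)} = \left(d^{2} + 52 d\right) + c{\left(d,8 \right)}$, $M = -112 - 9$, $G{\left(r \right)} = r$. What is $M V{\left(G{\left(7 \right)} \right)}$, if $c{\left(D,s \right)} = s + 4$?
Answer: $-51425$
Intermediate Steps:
$c{\left(D,s \right)} = 4 + s$
$M = -121$
$V{\left(d \right)} = 12 + d^{2} + 52 d$ ($V{\left(d \right)} = \left(d^{2} + 52 d\right) + \left(4 + 8\right) = \left(d^{2} + 52 d\right) + 12 = 12 + d^{2} + 52 d$)
$M V{\left(G{\left(7 \right)} \right)} = - 121 \left(12 + 7^{2} + 52 \cdot 7\right) = - 121 \left(12 + 49 + 364\right) = \left(-121\right) 425 = -51425$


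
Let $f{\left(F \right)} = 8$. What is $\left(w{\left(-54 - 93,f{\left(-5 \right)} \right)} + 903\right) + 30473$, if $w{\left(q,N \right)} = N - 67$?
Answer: $31317$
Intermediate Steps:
$w{\left(q,N \right)} = -67 + N$ ($w{\left(q,N \right)} = N - 67 = -67 + N$)
$\left(w{\left(-54 - 93,f{\left(-5 \right)} \right)} + 903\right) + 30473 = \left(\left(-67 + 8\right) + 903\right) + 30473 = \left(-59 + 903\right) + 30473 = 844 + 30473 = 31317$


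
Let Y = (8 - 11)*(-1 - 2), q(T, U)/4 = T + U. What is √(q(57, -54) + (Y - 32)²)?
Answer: √541 ≈ 23.259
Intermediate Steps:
q(T, U) = 4*T + 4*U (q(T, U) = 4*(T + U) = 4*T + 4*U)
Y = 9 (Y = -3*(-3) = 9)
√(q(57, -54) + (Y - 32)²) = √((4*57 + 4*(-54)) + (9 - 32)²) = √((228 - 216) + (-23)²) = √(12 + 529) = √541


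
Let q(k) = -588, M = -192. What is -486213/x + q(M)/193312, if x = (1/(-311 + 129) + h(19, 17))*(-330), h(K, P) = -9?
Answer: -101825267789/622361080 ≈ -163.61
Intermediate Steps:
x = 270435/91 (x = (1/(-311 + 129) - 9)*(-330) = (1/(-182) - 9)*(-330) = (-1/182 - 9)*(-330) = -1639/182*(-330) = 270435/91 ≈ 2971.8)
-486213/x + q(M)/193312 = -486213/270435/91 - 588/193312 = -486213*91/270435 - 588*1/193312 = -14748461/90145 - 21/6904 = -101825267789/622361080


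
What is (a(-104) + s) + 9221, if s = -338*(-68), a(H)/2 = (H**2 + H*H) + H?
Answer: 75261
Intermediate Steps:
a(H) = 2*H + 4*H**2 (a(H) = 2*((H**2 + H*H) + H) = 2*((H**2 + H**2) + H) = 2*(2*H**2 + H) = 2*(H + 2*H**2) = 2*H + 4*H**2)
s = 22984
(a(-104) + s) + 9221 = (2*(-104)*(1 + 2*(-104)) + 22984) + 9221 = (2*(-104)*(1 - 208) + 22984) + 9221 = (2*(-104)*(-207) + 22984) + 9221 = (43056 + 22984) + 9221 = 66040 + 9221 = 75261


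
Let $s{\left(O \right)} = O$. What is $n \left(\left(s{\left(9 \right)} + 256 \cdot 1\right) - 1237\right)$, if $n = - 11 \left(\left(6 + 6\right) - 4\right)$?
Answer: $85536$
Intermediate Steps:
$n = -88$ ($n = - 11 \left(12 - 4\right) = \left(-11\right) 8 = -88$)
$n \left(\left(s{\left(9 \right)} + 256 \cdot 1\right) - 1237\right) = - 88 \left(\left(9 + 256 \cdot 1\right) - 1237\right) = - 88 \left(\left(9 + 256\right) - 1237\right) = - 88 \left(265 - 1237\right) = \left(-88\right) \left(-972\right) = 85536$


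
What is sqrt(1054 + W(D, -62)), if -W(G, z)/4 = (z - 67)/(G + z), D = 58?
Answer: 5*sqrt(37) ≈ 30.414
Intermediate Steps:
W(G, z) = -4*(-67 + z)/(G + z) (W(G, z) = -4*(z - 67)/(G + z) = -4*(-67 + z)/(G + z))
sqrt(1054 + W(D, -62)) = sqrt(1054 + 4*(67 - 1*(-62))/(58 - 62)) = sqrt(1054 + 4*(67 + 62)/(-4)) = sqrt(1054 + 4*(-1/4)*129) = sqrt(1054 - 129) = sqrt(925) = 5*sqrt(37)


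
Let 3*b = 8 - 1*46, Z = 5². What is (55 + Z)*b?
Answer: -3040/3 ≈ -1013.3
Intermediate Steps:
Z = 25
b = -38/3 (b = (8 - 1*46)/3 = (8 - 46)/3 = (⅓)*(-38) = -38/3 ≈ -12.667)
(55 + Z)*b = (55 + 25)*(-38/3) = 80*(-38/3) = -3040/3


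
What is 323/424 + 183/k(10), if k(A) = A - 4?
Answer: 13255/424 ≈ 31.262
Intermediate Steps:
k(A) = -4 + A
323/424 + 183/k(10) = 323/424 + 183/(-4 + 10) = 323*(1/424) + 183/6 = 323/424 + 183*(⅙) = 323/424 + 61/2 = 13255/424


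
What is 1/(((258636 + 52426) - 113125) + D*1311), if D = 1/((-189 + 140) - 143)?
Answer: 64/12667531 ≈ 5.0523e-6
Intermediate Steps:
D = -1/192 (D = 1/(-49 - 143) = 1/(-192) = -1/192 ≈ -0.0052083)
1/(((258636 + 52426) - 113125) + D*1311) = 1/(((258636 + 52426) - 113125) - 1/192*1311) = 1/((311062 - 113125) - 437/64) = 1/(197937 - 437/64) = 1/(12667531/64) = 64/12667531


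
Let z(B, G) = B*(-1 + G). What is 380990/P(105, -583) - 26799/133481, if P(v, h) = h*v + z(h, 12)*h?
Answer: -23850055723/245442460142 ≈ -0.097172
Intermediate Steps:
P(v, h) = 11*h² + h*v (P(v, h) = h*v + (h*(-1 + 12))*h = h*v + (h*11)*h = h*v + (11*h)*h = h*v + 11*h² = 11*h² + h*v)
380990/P(105, -583) - 26799/133481 = 380990/((-583*(105 + 11*(-583)))) - 26799/133481 = 380990/((-583*(105 - 6413))) - 26799*1/133481 = 380990/((-583*(-6308))) - 26799/133481 = 380990/3677564 - 26799/133481 = 380990*(1/3677564) - 26799/133481 = 190495/1838782 - 26799/133481 = -23850055723/245442460142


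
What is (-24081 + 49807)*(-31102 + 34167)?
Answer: 78850190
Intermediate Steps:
(-24081 + 49807)*(-31102 + 34167) = 25726*3065 = 78850190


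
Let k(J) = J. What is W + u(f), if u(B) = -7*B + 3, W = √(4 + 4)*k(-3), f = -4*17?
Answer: 479 - 6*√2 ≈ 470.51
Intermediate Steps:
f = -68
W = -6*√2 (W = √(4 + 4)*(-3) = √8*(-3) = (2*√2)*(-3) = -6*√2 ≈ -8.4853)
u(B) = 3 - 7*B
W + u(f) = -6*√2 + (3 - 7*(-68)) = -6*√2 + (3 + 476) = -6*√2 + 479 = 479 - 6*√2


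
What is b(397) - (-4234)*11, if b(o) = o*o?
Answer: 204183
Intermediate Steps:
b(o) = o²
b(397) - (-4234)*11 = 397² - (-4234)*11 = 157609 - 1*(-46574) = 157609 + 46574 = 204183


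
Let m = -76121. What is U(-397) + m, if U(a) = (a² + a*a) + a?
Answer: 238700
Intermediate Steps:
U(a) = a + 2*a² (U(a) = (a² + a²) + a = 2*a² + a = a + 2*a²)
U(-397) + m = -397*(1 + 2*(-397)) - 76121 = -397*(1 - 794) - 76121 = -397*(-793) - 76121 = 314821 - 76121 = 238700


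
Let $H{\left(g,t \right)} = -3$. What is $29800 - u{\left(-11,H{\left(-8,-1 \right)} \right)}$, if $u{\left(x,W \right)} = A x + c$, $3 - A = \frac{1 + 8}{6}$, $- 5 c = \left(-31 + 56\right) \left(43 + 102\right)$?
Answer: $\frac{61083}{2} \approx 30542.0$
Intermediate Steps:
$c = -725$ ($c = - \frac{\left(-31 + 56\right) \left(43 + 102\right)}{5} = - \frac{25 \cdot 145}{5} = \left(- \frac{1}{5}\right) 3625 = -725$)
$A = \frac{3}{2}$ ($A = 3 - \frac{1 + 8}{6} = 3 - \frac{1}{6} \cdot 9 = 3 - \frac{3}{2} = \frac{3}{2} \approx 1.5$)
$u{\left(x,W \right)} = -725 + \frac{3 x}{2}$ ($u{\left(x,W \right)} = \frac{3 x}{2} - 725 = -725 + \frac{3 x}{2}$)
$29800 - u{\left(-11,H{\left(-8,-1 \right)} \right)} = 29800 - \left(-725 + \frac{3}{2} \left(-11\right)\right) = 29800 - \left(-725 - \frac{33}{2}\right) = 29800 - - \frac{1483}{2} = 29800 + \frac{1483}{2} = \frac{61083}{2}$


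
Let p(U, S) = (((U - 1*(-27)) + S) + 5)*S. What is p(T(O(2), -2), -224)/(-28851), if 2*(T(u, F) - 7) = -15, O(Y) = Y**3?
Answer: -43120/28851 ≈ -1.4946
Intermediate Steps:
T(u, F) = -1/2 (T(u, F) = 7 + (1/2)*(-15) = 7 - 15/2 = -1/2)
p(U, S) = S*(32 + S + U) (p(U, S) = (((U + 27) + S) + 5)*S = (((27 + U) + S) + 5)*S = ((27 + S + U) + 5)*S = (32 + S + U)*S = S*(32 + S + U))
p(T(O(2), -2), -224)/(-28851) = -224*(32 - 224 - 1/2)/(-28851) = -224*(-385/2)*(-1/28851) = 43120*(-1/28851) = -43120/28851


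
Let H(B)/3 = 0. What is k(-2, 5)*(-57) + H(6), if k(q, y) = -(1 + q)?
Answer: -57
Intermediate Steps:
k(q, y) = -1 - q
H(B) = 0 (H(B) = 3*0 = 0)
k(-2, 5)*(-57) + H(6) = (-1 - 1*(-2))*(-57) + 0 = (-1 + 2)*(-57) + 0 = 1*(-57) + 0 = -57 + 0 = -57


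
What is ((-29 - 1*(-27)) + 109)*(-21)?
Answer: -2247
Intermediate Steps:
((-29 - 1*(-27)) + 109)*(-21) = ((-29 + 27) + 109)*(-21) = (-2 + 109)*(-21) = 107*(-21) = -2247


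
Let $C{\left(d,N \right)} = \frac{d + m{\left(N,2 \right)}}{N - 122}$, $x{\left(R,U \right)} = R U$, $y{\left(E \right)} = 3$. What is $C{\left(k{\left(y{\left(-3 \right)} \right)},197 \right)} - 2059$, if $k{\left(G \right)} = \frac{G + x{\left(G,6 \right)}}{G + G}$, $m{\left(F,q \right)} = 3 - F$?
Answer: $- \frac{103077}{50} \approx -2061.5$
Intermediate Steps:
$k{\left(G \right)} = \frac{7}{2}$ ($k{\left(G \right)} = \frac{G + G 6}{G + G} = \frac{G + 6 G}{2 G} = 7 G \frac{1}{2 G} = \frac{7}{2}$)
$C{\left(d,N \right)} = \frac{3 + d - N}{-122 + N}$ ($C{\left(d,N \right)} = \frac{d - \left(-3 + N\right)}{N - 122} = \frac{3 + d - N}{-122 + N}$)
$C{\left(k{\left(y{\left(-3 \right)} \right)},197 \right)} - 2059 = \frac{3 + \frac{7}{2} - 197}{-122 + 197} - 2059 = \frac{3 + \frac{7}{2} - 197}{75} - 2059 = \frac{1}{75} \left(- \frac{381}{2}\right) - 2059 = - \frac{127}{50} - 2059 = - \frac{103077}{50}$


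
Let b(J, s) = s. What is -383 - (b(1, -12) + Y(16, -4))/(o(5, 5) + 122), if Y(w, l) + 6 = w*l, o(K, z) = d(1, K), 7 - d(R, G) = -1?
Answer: -24854/65 ≈ -382.37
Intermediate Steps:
d(R, G) = 8 (d(R, G) = 7 - 1*(-1) = 7 + 1 = 8)
o(K, z) = 8
Y(w, l) = -6 + l*w (Y(w, l) = -6 + w*l = -6 + l*w)
-383 - (b(1, -12) + Y(16, -4))/(o(5, 5) + 122) = -383 - (-12 + (-6 - 4*16))/(8 + 122) = -383 - (-12 + (-6 - 64))/130 = -383 - (-12 - 70)/130 = -383 - (-82)/130 = -383 - 1*(-41/65) = -383 + 41/65 = -24854/65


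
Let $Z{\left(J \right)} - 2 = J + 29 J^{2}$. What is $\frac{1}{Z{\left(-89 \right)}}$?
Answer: $\frac{1}{229622} \approx 4.355 \cdot 10^{-6}$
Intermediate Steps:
$Z{\left(J \right)} = 2 + J + 29 J^{2}$ ($Z{\left(J \right)} = 2 + \left(J + 29 J^{2}\right) = 2 + J + 29 J^{2}$)
$\frac{1}{Z{\left(-89 \right)}} = \frac{1}{2 - 89 + 29 \left(-89\right)^{2}} = \frac{1}{2 - 89 + 29 \cdot 7921} = \frac{1}{2 - 89 + 229709} = \frac{1}{229622}$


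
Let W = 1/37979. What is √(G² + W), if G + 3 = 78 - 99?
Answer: √830824995995/37979 ≈ 24.000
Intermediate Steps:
W = 1/37979 ≈ 2.6330e-5
G = -24 (G = -3 + (78 - 99) = -3 - 21 = -24)
√(G² + W) = √((-24)² + 1/37979) = √(576 + 1/37979) = √(21875905/37979) = √830824995995/37979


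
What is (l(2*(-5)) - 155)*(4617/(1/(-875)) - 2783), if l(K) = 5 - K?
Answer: 565972120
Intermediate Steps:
(l(2*(-5)) - 155)*(4617/(1/(-875)) - 2783) = ((5 - 2*(-5)) - 155)*(4617/(1/(-875)) - 2783) = ((5 - 1*(-10)) - 155)*(4617/(-1/875) - 2783) = ((5 + 10) - 155)*(4617*(-875) - 2783) = (15 - 155)*(-4039875 - 2783) = -140*(-4042658) = 565972120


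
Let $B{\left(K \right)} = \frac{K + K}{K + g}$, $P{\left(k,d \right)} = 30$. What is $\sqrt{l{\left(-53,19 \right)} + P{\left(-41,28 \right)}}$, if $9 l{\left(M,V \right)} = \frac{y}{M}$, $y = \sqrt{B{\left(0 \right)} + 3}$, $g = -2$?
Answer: $\frac{\sqrt{758430 - 53 \sqrt{3}}}{159} \approx 5.4769$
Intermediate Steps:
$B{\left(K \right)} = \frac{2 K}{-2 + K}$ ($B{\left(K \right)} = \frac{K + K}{K - 2} = \frac{2 K}{-2 + K}$)
$y = \sqrt{3}$ ($y = \sqrt{2 \cdot 0 \frac{1}{-2 + 0} + 3} = \sqrt{2 \cdot 0 \frac{1}{-2} + 3} = \sqrt{2 \cdot 0 \left(- \frac{1}{2}\right) + 3} = \sqrt{0 + 3} = \sqrt{3} \approx 1.732$)
$l{\left(M,V \right)} = \frac{\sqrt{3}}{9 M}$ ($l{\left(M,V \right)} = \frac{\sqrt{3} \frac{1}{M}}{9} = \frac{\sqrt{3}}{9 M}$)
$\sqrt{l{\left(-53,19 \right)} + P{\left(-41,28 \right)}} = \sqrt{\frac{\sqrt{3}}{9 \left(-53\right)} + 30} = \sqrt{\frac{1}{9} \sqrt{3} \left(- \frac{1}{53}\right) + 30} = \sqrt{- \frac{\sqrt{3}}{477} + 30} = \sqrt{30 - \frac{\sqrt{3}}{477}}$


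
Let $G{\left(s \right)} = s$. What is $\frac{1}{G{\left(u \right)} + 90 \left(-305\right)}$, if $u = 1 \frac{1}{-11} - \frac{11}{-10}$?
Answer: $- \frac{110}{3019389} \approx -3.6431 \cdot 10^{-5}$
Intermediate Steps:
$u = \frac{111}{110}$ ($u = 1 \left(- \frac{1}{11}\right) - - \frac{11}{10} = - \frac{1}{11} + \frac{11}{10} = \frac{111}{110} \approx 1.0091$)
$\frac{1}{G{\left(u \right)} + 90 \left(-305\right)} = \frac{1}{\frac{111}{110} + 90 \left(-305\right)} = \frac{1}{\frac{111}{110} - 27450} = \frac{1}{- \frac{3019389}{110}} = - \frac{110}{3019389}$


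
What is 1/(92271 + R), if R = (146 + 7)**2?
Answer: 1/115680 ≈ 8.6445e-6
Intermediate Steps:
R = 23409 (R = 153**2 = 23409)
1/(92271 + R) = 1/(92271 + 23409) = 1/115680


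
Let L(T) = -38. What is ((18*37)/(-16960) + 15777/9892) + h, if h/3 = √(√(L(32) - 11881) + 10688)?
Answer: 32623731/20971040 + 3*√(10688 + I*√11919) ≈ 311.71 + 1.584*I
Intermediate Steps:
h = 3*√(10688 + I*√11919) (h = 3*√(√(-38 - 11881) + 10688) = 3*√(√(-11919) + 10688) = 3*√(I*√11919 + 10688) = 3*√(10688 + I*√11919) ≈ 310.15 + 1.584*I)
((18*37)/(-16960) + 15777/9892) + h = ((18*37)/(-16960) + 15777/9892) + 3*√(10688 + I*√11919) = (666*(-1/16960) + 15777*(1/9892)) + 3*√(10688 + I*√11919) = (-333/8480 + 15777/9892) + 3*√(10688 + I*√11919) = 32623731/20971040 + 3*√(10688 + I*√11919)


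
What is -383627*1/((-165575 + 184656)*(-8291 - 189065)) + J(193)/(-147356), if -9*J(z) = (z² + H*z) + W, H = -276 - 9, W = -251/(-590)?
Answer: -9787256947048721/736637493086625240 ≈ -0.013286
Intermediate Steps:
W = 251/590 (W = -251*(-1/590) = 251/590 ≈ 0.42542)
H = -285
J(z) = -251/5310 - z²/9 + 95*z/3 (J(z) = -((z² - 285*z) + 251/590)/9 = -(251/590 + z² - 285*z)/9 = -251/5310 - z²/9 + 95*z/3)
-383627*1/((-165575 + 184656)*(-8291 - 189065)) + J(193)/(-147356) = -383627*1/((-165575 + 184656)*(-8291 - 189065)) + (-251/5310 - ⅑*193² + (95/3)*193)/(-147356) = -383627/((-197356*19081)) + (-251/5310 - ⅑*37249 + 18335/3)*(-1/147356) = -383627/(-3765749836) + (-251/5310 - 37249/9 + 18335/3)*(-1/147356) = -383627*(-1/3765749836) + (10475789/5310)*(-1/147356) = 383627/3765749836 - 10475789/782460360 = -9787256947048721/736637493086625240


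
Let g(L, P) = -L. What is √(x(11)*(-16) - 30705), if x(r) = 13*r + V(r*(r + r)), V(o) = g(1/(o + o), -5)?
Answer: I*√3992149/11 ≈ 181.64*I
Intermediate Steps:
V(o) = -1/(2*o) (V(o) = -1/(o + o) = -1/(2*o))
x(r) = 13*r - 1/(4*r²) (x(r) = 13*r - 1/(r*(r + r))/2 = 13*r - 1/(2*r²)/2 = 13*r - 1/(4*r²))
√(x(11)*(-16) - 30705) = √((13*11 - ¼/11²)*(-16) - 30705) = √((143 - ¼*1/121)*(-16) - 30705) = √((143 - 1/484)*(-16) - 30705) = √((69211/484)*(-16) - 30705) = √(-276844/121 - 30705) = √(-3992149/121) = I*√3992149/11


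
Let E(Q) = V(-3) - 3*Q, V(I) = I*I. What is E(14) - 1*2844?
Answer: -2877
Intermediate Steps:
V(I) = I²
E(Q) = 9 - 3*Q (E(Q) = (-3)² - 3*Q = 9 - 3*Q)
E(14) - 1*2844 = (9 - 3*14) - 1*2844 = (9 - 42) - 2844 = -33 - 2844 = -2877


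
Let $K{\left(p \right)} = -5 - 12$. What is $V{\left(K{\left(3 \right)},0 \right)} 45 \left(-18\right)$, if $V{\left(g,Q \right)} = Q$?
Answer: $0$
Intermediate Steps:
$K{\left(p \right)} = -17$ ($K{\left(p \right)} = -5 - 12 = -17$)
$V{\left(K{\left(3 \right)},0 \right)} 45 \left(-18\right) = 0 \cdot 45 \left(-18\right) = 0 \left(-18\right) = 0$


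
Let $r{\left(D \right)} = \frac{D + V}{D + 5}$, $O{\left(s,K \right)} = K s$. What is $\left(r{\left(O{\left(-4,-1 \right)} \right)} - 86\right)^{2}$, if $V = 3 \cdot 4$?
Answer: $\frac{574564}{81} \approx 7093.4$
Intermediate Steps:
$V = 12$
$r{\left(D \right)} = \frac{12 + D}{5 + D}$ ($r{\left(D \right)} = \frac{D + 12}{D + 5} = \frac{12 + D}{5 + D}$)
$\left(r{\left(O{\left(-4,-1 \right)} \right)} - 86\right)^{2} = \left(\frac{12 - -4}{5 - -4} - 86\right)^{2} = \left(\frac{12 + 4}{5 + 4} - 86\right)^{2} = \left(\frac{1}{9} \cdot 16 - 86\right)^{2} = \left(\frac{16}{9} - 86\right)^{2} = \left(- \frac{758}{9}\right)^{2} = \frac{574564}{81}$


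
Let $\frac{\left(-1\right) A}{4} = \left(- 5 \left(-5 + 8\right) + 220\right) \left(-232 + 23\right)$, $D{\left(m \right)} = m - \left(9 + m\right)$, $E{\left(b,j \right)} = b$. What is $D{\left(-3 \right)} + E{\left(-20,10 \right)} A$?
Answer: $-3427609$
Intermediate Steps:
$D{\left(m \right)} = -9$
$A = 171380$ ($A = - 4 \left(- 5 \left(-5 + 8\right) + 220\right) \left(-232 + 23\right) = - 4 \left(\left(-5\right) 3 + 220\right) \left(-209\right) = - 4 \left(-15 + 220\right) \left(-209\right) = - 4 \cdot 205 \left(-209\right) = \left(-4\right) \left(-42845\right) = 171380$)
$D{\left(-3 \right)} + E{\left(-20,10 \right)} A = -9 - 3427600 = -3427609$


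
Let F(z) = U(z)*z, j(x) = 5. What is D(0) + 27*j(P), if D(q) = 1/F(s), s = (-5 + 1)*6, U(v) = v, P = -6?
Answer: 77761/576 ≈ 135.00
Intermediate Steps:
s = -24 (s = -4*6 = -24)
F(z) = z² (F(z) = z*z = z²)
D(q) = 1/576 (D(q) = 1/((-24)²) = 1/576)
D(0) + 27*j(P) = 1/576 + 27*5 = 1/576 + 135 = 77761/576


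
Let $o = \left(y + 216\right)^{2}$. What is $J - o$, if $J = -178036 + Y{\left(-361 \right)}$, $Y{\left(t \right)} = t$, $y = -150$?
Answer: $-182753$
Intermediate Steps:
$o = 4356$ ($o = \left(-150 + 216\right)^{2} = 66^{2} = 4356$)
$J = -178397$ ($J = -178036 - 361 = -178397$)
$J - o = -178397 - 4356 = -182753$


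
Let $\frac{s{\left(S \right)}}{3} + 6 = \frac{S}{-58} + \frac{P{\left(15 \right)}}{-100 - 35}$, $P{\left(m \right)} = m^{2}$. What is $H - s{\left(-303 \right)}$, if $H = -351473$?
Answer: $- \frac{20385009}{58} \approx -3.5147 \cdot 10^{5}$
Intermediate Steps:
$s{\left(S \right)} = -23 - \frac{3 S}{58}$ ($s{\left(S \right)} = -18 + 3 \left(\frac{S}{-58} + \frac{15^{2}}{-100 - 35}\right) = -18 + 3 \left(S \left(- \frac{1}{58}\right) + \frac{225}{-135}\right) = -18 + 3 \left(- \frac{S}{58} + 225 \left(- \frac{1}{135}\right)\right) = -18 + 3 \left(- \frac{S}{58} - \frac{5}{3}\right) = -18 + 3 \left(- \frac{5}{3} - \frac{S}{58}\right) = -18 - \left(5 + \frac{3 S}{58}\right) = -23 - \frac{3 S}{58}$)
$H - s{\left(-303 \right)} = -351473 - \left(-23 - - \frac{909}{58}\right) = -351473 - \left(-23 + \frac{909}{58}\right) = -351473 - - \frac{425}{58} = -351473 + \frac{425}{58} = - \frac{20385009}{58}$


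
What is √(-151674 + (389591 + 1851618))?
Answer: √2089535 ≈ 1445.5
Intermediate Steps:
√(-151674 + (389591 + 1851618)) = √(-151674 + 2241209) = √2089535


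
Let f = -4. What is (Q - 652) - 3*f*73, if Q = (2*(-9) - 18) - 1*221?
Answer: -33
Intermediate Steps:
Q = -257 (Q = (-18 - 18) - 221 = -36 - 221 = -257)
(Q - 652) - 3*f*73 = (-257 - 652) - 3*(-4)*73 = -909 + 12*73 = -909 + 876 = -33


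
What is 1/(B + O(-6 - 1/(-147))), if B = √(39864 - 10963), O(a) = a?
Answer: 129507/623745548 + 21609*√28901/623745548 ≈ 0.0060972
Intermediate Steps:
B = √28901 ≈ 170.00
1/(B + O(-6 - 1/(-147))) = 1/(√28901 + (-6 - 1/(-147))) = 1/(√28901 + (-6 - 1*(-1/147))) = 1/(√28901 + (-6 + 1/147)) = 1/(√28901 - 881/147) = 1/(-881/147 + √28901)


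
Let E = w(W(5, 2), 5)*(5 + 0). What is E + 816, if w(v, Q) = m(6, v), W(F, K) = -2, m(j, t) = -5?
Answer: 791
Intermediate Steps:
w(v, Q) = -5
E = -25 (E = -5*(5 + 0) = -5*5 = -25)
E + 816 = -25 + 816 = 791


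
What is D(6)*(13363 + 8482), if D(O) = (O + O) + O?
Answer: 393210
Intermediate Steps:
D(O) = 3*O (D(O) = 2*O + O = 3*O)
D(6)*(13363 + 8482) = (3*6)*(13363 + 8482) = 18*21845 = 393210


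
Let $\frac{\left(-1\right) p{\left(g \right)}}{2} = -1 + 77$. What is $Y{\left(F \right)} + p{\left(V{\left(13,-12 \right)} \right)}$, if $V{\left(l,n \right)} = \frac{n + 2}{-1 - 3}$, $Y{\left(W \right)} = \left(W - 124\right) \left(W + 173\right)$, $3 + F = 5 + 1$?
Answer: $-21448$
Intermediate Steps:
$F = 3$ ($F = -3 + \left(5 + 1\right) = -3 + 6 = 3$)
$Y{\left(W \right)} = \left(-124 + W\right) \left(173 + W\right)$
$V{\left(l,n \right)} = - \frac{1}{2} - \frac{n}{4}$ ($V{\left(l,n \right)} = \frac{2 + n}{-4} = \left(2 + n\right) \left(- \frac{1}{4}\right) = - \frac{1}{2} - \frac{n}{4}$)
$p{\left(g \right)} = -152$ ($p{\left(g \right)} = - 2 \left(-1 + 77\right) = \left(-2\right) 76 = -152$)
$Y{\left(F \right)} + p{\left(V{\left(13,-12 \right)} \right)} = \left(-21452 + 3^{2} + 49 \cdot 3\right) - 152 = \left(-21452 + 9 + 147\right) - 152 = -21296 - 152 = -21448$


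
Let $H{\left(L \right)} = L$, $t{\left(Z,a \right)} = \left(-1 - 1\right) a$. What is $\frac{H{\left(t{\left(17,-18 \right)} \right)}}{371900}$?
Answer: $\frac{9}{92975} \approx 9.68 \cdot 10^{-5}$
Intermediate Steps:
$t{\left(Z,a \right)} = - 2 a$
$\frac{H{\left(t{\left(17,-18 \right)} \right)}}{371900} = \frac{\left(-2\right) \left(-18\right)}{371900} = 36 \cdot \frac{1}{371900} = \frac{9}{92975}$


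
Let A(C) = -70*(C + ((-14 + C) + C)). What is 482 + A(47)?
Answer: -8408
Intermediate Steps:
A(C) = 980 - 210*C (A(C) = -70*(C + (-14 + 2*C)) = -70*(-14 + 3*C) = 980 - 210*C)
482 + A(47) = 482 + (980 - 210*47) = 482 + (980 - 9870) = 482 - 8890 = -8408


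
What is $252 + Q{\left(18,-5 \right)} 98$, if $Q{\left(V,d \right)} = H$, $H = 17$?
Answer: $1918$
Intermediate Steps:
$Q{\left(V,d \right)} = 17$
$252 + Q{\left(18,-5 \right)} 98 = 252 + 17 \cdot 98 = 252 + 1666 = 1918$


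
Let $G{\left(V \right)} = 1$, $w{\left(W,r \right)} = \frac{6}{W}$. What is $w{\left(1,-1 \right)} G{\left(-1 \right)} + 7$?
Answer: $13$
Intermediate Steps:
$w{\left(1,-1 \right)} G{\left(-1 \right)} + 7 = \frac{6}{1} \cdot 1 + 7 = 6 \cdot 1 \cdot 1 + 7 = 6 \cdot 1 + 7 = 6 + 7 = 13$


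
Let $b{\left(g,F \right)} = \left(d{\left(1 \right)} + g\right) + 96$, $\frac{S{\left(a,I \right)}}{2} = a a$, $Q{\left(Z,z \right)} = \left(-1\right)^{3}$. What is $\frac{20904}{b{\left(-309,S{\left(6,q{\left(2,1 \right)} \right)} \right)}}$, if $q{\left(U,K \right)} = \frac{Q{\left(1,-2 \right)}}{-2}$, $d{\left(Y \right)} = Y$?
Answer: $- \frac{5226}{53} \approx -98.604$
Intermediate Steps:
$Q{\left(Z,z \right)} = -1$
$q{\left(U,K \right)} = \frac{1}{2}$ ($q{\left(U,K \right)} = - \frac{1}{-2} = \left(-1\right) \left(- \frac{1}{2}\right) = \frac{1}{2}$)
$S{\left(a,I \right)} = 2 a^{2}$ ($S{\left(a,I \right)} = 2 a a = 2 a^{2}$)
$b{\left(g,F \right)} = 97 + g$ ($b{\left(g,F \right)} = \left(1 + g\right) + 96 = 97 + g$)
$\frac{20904}{b{\left(-309,S{\left(6,q{\left(2,1 \right)} \right)} \right)}} = \frac{20904}{97 - 309} = \frac{20904}{-212} = 20904 \left(- \frac{1}{212}\right) = - \frac{5226}{53}$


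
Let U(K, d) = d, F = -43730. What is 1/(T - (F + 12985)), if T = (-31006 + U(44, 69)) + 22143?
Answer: 1/21951 ≈ 4.5556e-5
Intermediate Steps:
T = -8794 (T = (-31006 + 69) + 22143 = -30937 + 22143 = -8794)
1/(T - (F + 12985)) = 1/(-8794 - (-43730 + 12985)) = 1/(-8794 - 1*(-30745)) = 1/(-8794 + 30745) = 1/21951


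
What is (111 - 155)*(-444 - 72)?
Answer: 22704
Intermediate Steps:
(111 - 155)*(-444 - 72) = -44*(-516) = 22704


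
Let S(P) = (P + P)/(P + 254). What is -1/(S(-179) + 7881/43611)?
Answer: 1090275/5007221 ≈ 0.21774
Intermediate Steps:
S(P) = 2*P/(254 + P) (S(P) = (2*P)/(254 + P) = 2*P/(254 + P))
-1/(S(-179) + 7881/43611) = -1/(2*(-179)/(254 - 179) + 7881/43611) = -1/(2*(-179)/75 + 7881*(1/43611)) = -1/(2*(-179)*(1/75) + 2627/14537) = -1/(-358/75 + 2627/14537) = -1/(-5007221/1090275) = -1*(-1090275/5007221) = 1090275/5007221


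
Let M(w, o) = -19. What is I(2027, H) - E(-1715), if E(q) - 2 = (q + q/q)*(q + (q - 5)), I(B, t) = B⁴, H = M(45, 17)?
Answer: 16881648107849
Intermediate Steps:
H = -19
E(q) = 2 + (1 + q)*(-5 + 2*q) (E(q) = 2 + (q + q/q)*(q + (q - 5)) = 2 + (q + 1)*(q + (-5 + q)) = 2 + (1 + q)*(-5 + 2*q))
I(2027, H) - E(-1715) = 2027⁴ - (-3 - 3*(-1715) + 2*(-1715)²) = 16881653995441 - (-3 + 5145 + 2*2941225) = 16881653995441 - (-3 + 5145 + 5882450) = 16881653995441 - 1*5887592 = 16881653995441 - 5887592 = 16881648107849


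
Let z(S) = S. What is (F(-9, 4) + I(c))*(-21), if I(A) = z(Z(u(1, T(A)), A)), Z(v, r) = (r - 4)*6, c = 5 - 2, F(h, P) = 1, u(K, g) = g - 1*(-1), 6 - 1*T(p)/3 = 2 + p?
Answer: 105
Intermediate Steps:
T(p) = 12 - 3*p (T(p) = 18 - 3*(2 + p) = 18 + (-6 - 3*p) = 12 - 3*p)
u(K, g) = 1 + g (u(K, g) = g + 1 = 1 + g)
c = 3
Z(v, r) = -24 + 6*r (Z(v, r) = (-4 + r)*6 = -24 + 6*r)
I(A) = -24 + 6*A
(F(-9, 4) + I(c))*(-21) = (1 + (-24 + 6*3))*(-21) = (1 + (-24 + 18))*(-21) = (1 - 6)*(-21) = -5*(-21) = 105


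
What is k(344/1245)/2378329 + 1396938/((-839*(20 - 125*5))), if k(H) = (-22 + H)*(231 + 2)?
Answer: 826632416884256/300599749279995 ≈ 2.7499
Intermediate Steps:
k(H) = -5126 + 233*H (k(H) = (-22 + H)*233 = -5126 + 233*H)
k(344/1245)/2378329 + 1396938/((-839*(20 - 125*5))) = (-5126 + 233*(344/1245))/2378329 + 1396938/((-839*(20 - 125*5))) = (-5126 + 233*(344*(1/1245)))*(1/2378329) + 1396938/((-839*(20 - 625))) = (-5126 + 233*(344/1245))*(1/2378329) + 1396938/((-839*(-605))) = (-5126 + 80152/1245)*(1/2378329) + 1396938/507595 = -6301718/1245*1/2378329 + 1396938*(1/507595) = -6301718/2961019605 + 1396938/507595 = 826632416884256/300599749279995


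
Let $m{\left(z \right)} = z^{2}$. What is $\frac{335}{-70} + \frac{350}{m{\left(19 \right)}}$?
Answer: $- \frac{19287}{5054} \approx -3.8162$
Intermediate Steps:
$\frac{335}{-70} + \frac{350}{m{\left(19 \right)}} = \frac{335}{-70} + \frac{350}{19^{2}} = 335 \left(- \frac{1}{70}\right) + \frac{350}{361} = - \frac{67}{14} + 350 \cdot \frac{1}{361} = - \frac{67}{14} + \frac{350}{361} = - \frac{19287}{5054}$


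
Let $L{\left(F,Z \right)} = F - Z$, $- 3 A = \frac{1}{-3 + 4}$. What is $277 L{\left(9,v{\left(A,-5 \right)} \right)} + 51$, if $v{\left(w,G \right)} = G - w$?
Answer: $\frac{11510}{3} \approx 3836.7$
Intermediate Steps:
$A = - \frac{1}{3}$ ($A = - \frac{1}{3 \left(-3 + 4\right)} = - \frac{1}{3 \cdot 1} = \left(- \frac{1}{3}\right) 1 = - \frac{1}{3} \approx -0.33333$)
$277 L{\left(9,v{\left(A,-5 \right)} \right)} + 51 = 277 \left(9 - \left(-5 - - \frac{1}{3}\right)\right) + 51 = 277 \left(9 - \left(-5 + \frac{1}{3}\right)\right) + 51 = 277 \left(9 - - \frac{14}{3}\right) + 51 = 277 \left(9 + \frac{14}{3}\right) + 51 = 277 \cdot \frac{41}{3} + 51 = \frac{11357}{3} + 51 = \frac{11510}{3}$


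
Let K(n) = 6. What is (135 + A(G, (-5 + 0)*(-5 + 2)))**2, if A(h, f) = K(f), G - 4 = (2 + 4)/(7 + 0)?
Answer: 19881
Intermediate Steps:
G = 34/7 (G = 4 + (2 + 4)/(7 + 0) = 4 + 6/7 = 34/7 ≈ 4.8571)
A(h, f) = 6
(135 + A(G, (-5 + 0)*(-5 + 2)))**2 = (135 + 6)**2 = 141**2 = 19881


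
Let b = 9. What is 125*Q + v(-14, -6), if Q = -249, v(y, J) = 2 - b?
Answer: -31132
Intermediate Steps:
v(y, J) = -7 (v(y, J) = 2 - 1*9 = 2 - 9 = -7)
125*Q + v(-14, -6) = 125*(-249) - 7 = -31125 - 7 = -31132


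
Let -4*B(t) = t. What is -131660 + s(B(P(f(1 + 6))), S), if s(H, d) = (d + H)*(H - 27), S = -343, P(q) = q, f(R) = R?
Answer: -1947975/16 ≈ -1.2175e+5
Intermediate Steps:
B(t) = -t/4
s(H, d) = (-27 + H)*(H + d) (s(H, d) = (H + d)*(-27 + H) = (-27 + H)*(H + d))
-131660 + s(B(P(f(1 + 6))), S) = -131660 + ((-(1 + 6)/4)**2 - (-27)*(1 + 6)/4 - 27*(-343) - (1 + 6)/4*(-343)) = -131660 + ((-1/4*7)**2 - (-27)*7/4 + 9261 - 1/4*7*(-343)) = -131660 + ((-7/4)**2 - 27*(-7/4) + 9261 - 7/4*(-343)) = -131660 + (49/16 + 189/4 + 9261 + 2401/4) = -131660 + 158585/16 = -1947975/16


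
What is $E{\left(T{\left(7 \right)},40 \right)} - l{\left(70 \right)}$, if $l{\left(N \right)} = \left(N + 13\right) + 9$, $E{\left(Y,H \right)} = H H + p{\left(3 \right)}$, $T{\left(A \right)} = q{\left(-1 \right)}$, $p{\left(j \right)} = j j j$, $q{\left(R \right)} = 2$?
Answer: $1535$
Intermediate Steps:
$p{\left(j \right)} = j^{3}$ ($p{\left(j \right)} = j^{2} j = j^{3}$)
$T{\left(A \right)} = 2$
$E{\left(Y,H \right)} = 27 + H^{2}$ ($E{\left(Y,H \right)} = H H + 3^{3} = H^{2} + 27 = 27 + H^{2}$)
$l{\left(N \right)} = 22 + N$ ($l{\left(N \right)} = \left(13 + N\right) + 9 = 22 + N$)
$E{\left(T{\left(7 \right)},40 \right)} - l{\left(70 \right)} = \left(27 + 40^{2}\right) - \left(22 + 70\right) = \left(27 + 1600\right) - 92 = 1627 - 92 = 1535$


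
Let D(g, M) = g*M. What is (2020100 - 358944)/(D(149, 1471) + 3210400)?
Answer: 1661156/3429579 ≈ 0.48436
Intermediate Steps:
D(g, M) = M*g
(2020100 - 358944)/(D(149, 1471) + 3210400) = (2020100 - 358944)/(1471*149 + 3210400) = 1661156/(219179 + 3210400) = 1661156/3429579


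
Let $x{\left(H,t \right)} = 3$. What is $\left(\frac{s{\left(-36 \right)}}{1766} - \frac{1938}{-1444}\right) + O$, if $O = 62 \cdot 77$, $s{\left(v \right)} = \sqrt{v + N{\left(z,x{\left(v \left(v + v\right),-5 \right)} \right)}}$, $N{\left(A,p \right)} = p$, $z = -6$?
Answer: $\frac{181463}{38} + \frac{i \sqrt{33}}{1766} \approx 4775.3 + 0.0032529 i$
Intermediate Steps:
$s{\left(v \right)} = \sqrt{3 + v}$ ($s{\left(v \right)} = \sqrt{v + 3} = \sqrt{3 + v}$)
$O = 4774$
$\left(\frac{s{\left(-36 \right)}}{1766} - \frac{1938}{-1444}\right) + O = \left(\frac{\sqrt{3 - 36}}{1766} - \frac{1938}{-1444}\right) + 4774 = \left(\sqrt{-33} \cdot \frac{1}{1766} - - \frac{51}{38}\right) + 4774 = \left(i \sqrt{33} \cdot \frac{1}{1766} + \frac{51}{38}\right) + 4774 = \left(\frac{i \sqrt{33}}{1766} + \frac{51}{38}\right) + 4774 = \left(\frac{51}{38} + \frac{i \sqrt{33}}{1766}\right) + 4774 = \frac{181463}{38} + \frac{i \sqrt{33}}{1766}$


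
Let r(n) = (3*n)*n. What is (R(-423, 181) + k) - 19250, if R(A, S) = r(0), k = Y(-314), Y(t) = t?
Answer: -19564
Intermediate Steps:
r(n) = 3*n**2
k = -314
R(A, S) = 0 (R(A, S) = 3*0**2 = 3*0 = 0)
(R(-423, 181) + k) - 19250 = (0 - 314) - 19250 = -314 - 19250 = -19564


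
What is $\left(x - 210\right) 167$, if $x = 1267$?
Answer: $176519$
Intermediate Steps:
$\left(x - 210\right) 167 = \left(1267 - 210\right) 167 = 1057 \cdot 167 = 176519$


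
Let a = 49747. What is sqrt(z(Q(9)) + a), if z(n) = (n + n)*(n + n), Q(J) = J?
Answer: sqrt(50071) ≈ 223.77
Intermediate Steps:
z(n) = 4*n**2 (z(n) = (2*n)*(2*n) = 4*n**2)
sqrt(z(Q(9)) + a) = sqrt(4*9**2 + 49747) = sqrt(4*81 + 49747) = sqrt(324 + 49747) = sqrt(50071)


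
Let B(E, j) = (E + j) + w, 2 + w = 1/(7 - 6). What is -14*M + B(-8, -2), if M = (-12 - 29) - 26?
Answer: 927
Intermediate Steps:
w = -1 (w = -2 + 1/(7 - 6) = -2 + 1/1 = -2 + 1 = -1)
M = -67 (M = -41 - 26 = -67)
B(E, j) = -1 + E + j (B(E, j) = (E + j) - 1 = -1 + E + j)
-14*M + B(-8, -2) = -14*(-67) + (-1 - 8 - 2) = 938 - 11 = 927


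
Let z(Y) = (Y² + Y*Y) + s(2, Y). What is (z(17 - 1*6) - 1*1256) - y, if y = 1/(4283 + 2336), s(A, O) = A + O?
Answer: -6625620/6619 ≈ -1001.0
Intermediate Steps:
z(Y) = 2 + Y + 2*Y² (z(Y) = (Y² + Y*Y) + (2 + Y) = (Y² + Y²) + (2 + Y) = 2*Y² + (2 + Y) = 2 + Y + 2*Y²)
y = 1/6619 ≈ 0.00015108
(z(17 - 1*6) - 1*1256) - y = ((2 + (17 - 1*6) + 2*(17 - 1*6)²) - 1*1256) - 1*1/6619 = ((2 + (17 - 6) + 2*(17 - 6)²) - 1256) - 1/6619 = ((2 + 11 + 2*11²) - 1256) - 1/6619 = ((2 + 11 + 2*121) - 1256) - 1/6619 = ((2 + 11 + 242) - 1256) - 1/6619 = (255 - 1256) - 1/6619 = -1001 - 1/6619 = -6625620/6619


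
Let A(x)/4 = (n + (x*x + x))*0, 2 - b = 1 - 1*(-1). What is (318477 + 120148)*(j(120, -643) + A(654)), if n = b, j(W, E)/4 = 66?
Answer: 115797000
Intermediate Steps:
b = 0 (b = 2 - (1 - 1*(-1)) = 2 - (1 + 1) = 2 - 1*2 = 2 - 2 = 0)
j(W, E) = 264 (j(W, E) = 4*66 = 264)
n = 0
A(x) = 0 (A(x) = 4*((0 + (x*x + x))*0) = 4*((0 + (x² + x))*0) = 4*((0 + (x + x²))*0) = 4*((x + x²)*0) = 4*0 = 0)
(318477 + 120148)*(j(120, -643) + A(654)) = (318477 + 120148)*(264 + 0) = 438625*264 = 115797000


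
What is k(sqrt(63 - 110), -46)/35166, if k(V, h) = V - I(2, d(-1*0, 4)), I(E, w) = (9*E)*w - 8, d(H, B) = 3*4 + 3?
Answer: -131/17583 + I*sqrt(47)/35166 ≈ -0.0074504 + 0.00019495*I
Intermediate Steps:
d(H, B) = 15 (d(H, B) = 12 + 3 = 15)
I(E, w) = -8 + 9*E*w (I(E, w) = 9*E*w - 8 = -8 + 9*E*w)
k(V, h) = -262 + V (k(V, h) = V - (-8 + 9*2*15) = V - (-8 + 270) = V - 1*262 = V - 262 = -262 + V)
k(sqrt(63 - 110), -46)/35166 = (-262 + sqrt(63 - 110))/35166 = (-262 + sqrt(-47))*(1/35166) = (-262 + I*sqrt(47))*(1/35166) = -131/17583 + I*sqrt(47)/35166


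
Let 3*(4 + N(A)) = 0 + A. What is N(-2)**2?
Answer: 196/9 ≈ 21.778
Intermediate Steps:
N(A) = -4 + A/3 (N(A) = -4 + (0 + A)/3 = -4 + A/3)
N(-2)**2 = (-4 + (1/3)*(-2))**2 = (-4 - 2/3)**2 = (-14/3)**2 = 196/9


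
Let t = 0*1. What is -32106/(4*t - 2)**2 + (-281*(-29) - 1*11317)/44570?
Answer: -357744273/44570 ≈ -8026.6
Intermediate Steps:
t = 0
-32106/(4*t - 2)**2 + (-281*(-29) - 1*11317)/44570 = -32106/(4*0 - 2)**2 + (-281*(-29) - 1*11317)/44570 = -32106/(0 - 2)**2 + (8149 - 11317)*(1/44570) = -32106/((-2)**2) - 3168*1/44570 = -32106/4 - 1584/22285 = -32106*1/4 - 1584/22285 = -16053/2 - 1584/22285 = -357744273/44570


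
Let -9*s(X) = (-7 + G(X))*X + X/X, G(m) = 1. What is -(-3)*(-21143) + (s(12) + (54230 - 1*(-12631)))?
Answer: 30959/9 ≈ 3439.9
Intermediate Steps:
s(X) = -⅑ + 2*X/3 (s(X) = -((-7 + 1)*X + X/X)/9 = -(-6*X + 1)/9 = -(1 - 6*X)/9 = -⅑ + 2*X/3)
-(-3)*(-21143) + (s(12) + (54230 - 1*(-12631))) = -(-3)*(-21143) + ((-⅑ + (⅔)*12) + (54230 - 1*(-12631))) = -1*63429 + ((-⅑ + 8) + (54230 + 12631)) = -63429 + (71/9 + 66861) = -63429 + 601820/9 = 30959/9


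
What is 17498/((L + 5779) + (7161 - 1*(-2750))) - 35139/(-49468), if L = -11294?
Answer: 255015527/54365332 ≈ 4.6908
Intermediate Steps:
17498/((L + 5779) + (7161 - 1*(-2750))) - 35139/(-49468) = 17498/((-11294 + 5779) + (7161 - 1*(-2750))) - 35139/(-49468) = 17498/(-5515 + (7161 + 2750)) - 35139*(-1/49468) = 17498/(-5515 + 9911) + 35139/49468 = 17498/4396 + 35139/49468 = 17498*(1/4396) + 35139/49468 = 8749/2198 + 35139/49468 = 255015527/54365332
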